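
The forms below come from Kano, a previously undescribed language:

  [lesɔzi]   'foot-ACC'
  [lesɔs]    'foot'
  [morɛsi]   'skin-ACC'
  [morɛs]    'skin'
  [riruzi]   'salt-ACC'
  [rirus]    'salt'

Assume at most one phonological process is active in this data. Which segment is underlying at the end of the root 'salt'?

The root 'salt' surfaces as [riruzi] and [rirus], with a stem-final [z] ~ [s] alternation.
But 'skin' keeps [s] in both environments ([morɛsi], [morɛs]), so there is no rule changing /s/ to [z] before the ACC suffix.
Therefore /z/ is basic and [s] is derived by word-final obstruent devoicing (voiced obstruents become voiceless word-finally).

/z/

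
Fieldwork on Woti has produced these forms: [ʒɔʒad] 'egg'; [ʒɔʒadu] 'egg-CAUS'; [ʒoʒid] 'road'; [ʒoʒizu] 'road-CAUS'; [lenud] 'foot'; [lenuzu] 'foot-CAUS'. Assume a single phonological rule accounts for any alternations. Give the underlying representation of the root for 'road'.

/ʒoʒiz/

'road' shows [d] ~ [z] at the end of the stem ([ʒoʒid] vs [ʒoʒizu]).
The stem 'egg' ([ʒɔʒad], [ʒɔʒadu]) shows [d] unchanged in both environments, so [d] cannot be basic with [z] derived before the CAUS suffix.
Therefore /z/ is basic and [d] is derived by word-final hardening (voiced fricatives become stops word-finally).
The underlying form of 'road' is therefore /ʒoʒiz/.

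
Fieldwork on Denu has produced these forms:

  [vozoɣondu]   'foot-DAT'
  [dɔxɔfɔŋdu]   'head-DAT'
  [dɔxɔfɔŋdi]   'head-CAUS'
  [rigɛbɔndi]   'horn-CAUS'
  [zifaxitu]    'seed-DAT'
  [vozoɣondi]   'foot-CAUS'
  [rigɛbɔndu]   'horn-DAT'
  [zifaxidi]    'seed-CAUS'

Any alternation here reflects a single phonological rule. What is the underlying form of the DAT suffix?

The DAT suffix surfaces as [-du] and [-tu], depending on the final segment of the stem.
The CAUS suffix, which begins with [d], is invariant after every stem; so [d] is not altered by any rule here.
So the underlying form is /-tu/, and voiceless stops become voiced after a nasal.

/-tu/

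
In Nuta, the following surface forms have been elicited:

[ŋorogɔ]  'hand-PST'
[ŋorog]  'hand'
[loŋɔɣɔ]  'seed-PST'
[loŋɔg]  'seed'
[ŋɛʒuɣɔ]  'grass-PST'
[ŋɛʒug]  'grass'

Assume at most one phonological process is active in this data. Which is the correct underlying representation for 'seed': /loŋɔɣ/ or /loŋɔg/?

/loŋɔɣ/

In [loŋɔɣɔ] and [loŋɔg] the final segment of 'seed' alternates: [ɣ] ~ [g].
Compare 'hand', with invariant [g] in [ŋorogɔ] and [ŋorog]: an analysis with underlying /g/ and a rule producing [ɣ] before the PST suffix would wrongly predict alternation here too.
Therefore /ɣ/ is basic and [g] is derived by word-final hardening (voiced fricatives become stops word-finally).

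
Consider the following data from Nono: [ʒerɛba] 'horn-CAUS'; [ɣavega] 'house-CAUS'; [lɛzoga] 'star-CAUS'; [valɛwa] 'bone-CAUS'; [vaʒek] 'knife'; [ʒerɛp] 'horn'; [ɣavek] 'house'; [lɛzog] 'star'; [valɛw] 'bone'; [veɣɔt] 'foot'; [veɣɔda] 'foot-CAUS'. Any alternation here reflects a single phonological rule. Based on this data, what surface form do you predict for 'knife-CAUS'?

The root 'house' surfaces as [ɣavek] and [ɣavega], with a stem-final [k] ~ [g] alternation.
The stem 'star' ([lɛzog], [lɛzoga]) shows [g] unchanged in both environments, so [g] cannot be basic with [k] derived in isolation.
So /k/ is underlying, and a rule of intervocalic voicing — voiceless stops become voiced between vowels — gives [g].
The one attested form of 'knife', [vaʒek], shows underlying /vaʒek/. Applying the same rule between vowels gives [vaʒega].

[vaʒega]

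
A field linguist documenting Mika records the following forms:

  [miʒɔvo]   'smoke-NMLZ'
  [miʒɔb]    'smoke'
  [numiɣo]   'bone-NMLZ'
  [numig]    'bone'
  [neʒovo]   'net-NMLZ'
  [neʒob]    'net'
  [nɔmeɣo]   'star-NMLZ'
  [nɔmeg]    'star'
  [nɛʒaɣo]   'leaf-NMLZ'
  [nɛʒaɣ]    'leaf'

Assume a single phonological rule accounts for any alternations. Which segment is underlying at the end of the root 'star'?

/g/

'star' shows [ɣ] ~ [g] at the end of the stem ([nɔmeɣo] vs [nɔmeg]).
If /ɣ/ were underlying and a rule turned it into [g] in isolation, 'leaf' would also alternate; but it has [ɣ] in both [nɛʒaɣo] and [nɛʒaɣ].
Therefore /g/ is basic and [ɣ] is derived by intervocalic spirantization (voiced stops become fricatives between vowels).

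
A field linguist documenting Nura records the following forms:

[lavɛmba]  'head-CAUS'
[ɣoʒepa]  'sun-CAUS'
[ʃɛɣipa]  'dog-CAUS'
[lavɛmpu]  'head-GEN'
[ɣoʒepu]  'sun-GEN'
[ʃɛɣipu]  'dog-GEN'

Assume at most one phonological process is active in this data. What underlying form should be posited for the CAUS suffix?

The CAUS suffix surfaces as [-ba] and [-pa], depending on the final segment of the stem.
By contrast the GEN suffix keeps its initial [p] throughout — that segment must be underlying.
The CAUS suffix is therefore /-ba/ underlyingly, with post-vocalic devoicing: voiced stops become voiceless after a vowel.

/-ba/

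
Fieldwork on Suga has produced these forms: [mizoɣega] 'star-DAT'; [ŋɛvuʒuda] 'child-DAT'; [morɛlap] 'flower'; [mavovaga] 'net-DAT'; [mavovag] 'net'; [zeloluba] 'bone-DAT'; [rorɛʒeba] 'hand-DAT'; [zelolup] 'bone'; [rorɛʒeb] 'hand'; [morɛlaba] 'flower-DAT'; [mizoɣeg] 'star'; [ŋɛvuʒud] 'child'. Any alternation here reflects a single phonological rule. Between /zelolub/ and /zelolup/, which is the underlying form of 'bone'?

The root 'bone' surfaces as [zelolup] and [zeloluba], with a stem-final [p] ~ [b] alternation.
But 'hand' keeps [b] in both environments ([rorɛʒeb], [rorɛʒeba]), so there is no rule changing /b/ to [p] in isolation.
Therefore /p/ is basic and [b] is derived by intervocalic voicing (voiceless stops become voiced between vowels).

/zelolup/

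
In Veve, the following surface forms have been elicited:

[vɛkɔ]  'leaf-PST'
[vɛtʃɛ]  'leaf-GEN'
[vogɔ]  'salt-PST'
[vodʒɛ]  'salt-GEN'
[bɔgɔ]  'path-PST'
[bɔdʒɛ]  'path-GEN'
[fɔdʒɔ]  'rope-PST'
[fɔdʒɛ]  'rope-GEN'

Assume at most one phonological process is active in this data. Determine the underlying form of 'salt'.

'salt' shows [g] ~ [dʒ] at the end of the stem ([vogɔ] vs [vodʒɛ]).
The stem 'rope' ([fɔdʒɔ], [fɔdʒɛ]) shows [dʒ] unchanged in both environments, so [dʒ] cannot be basic with [g] derived before the PST suffix.
So /g/ is underlying, and a rule of palatalization before a front vowel — /k/ and /g/ become palato-alveolar [tʃ] and [dʒ] before a front vowel — gives [dʒ].

/vog/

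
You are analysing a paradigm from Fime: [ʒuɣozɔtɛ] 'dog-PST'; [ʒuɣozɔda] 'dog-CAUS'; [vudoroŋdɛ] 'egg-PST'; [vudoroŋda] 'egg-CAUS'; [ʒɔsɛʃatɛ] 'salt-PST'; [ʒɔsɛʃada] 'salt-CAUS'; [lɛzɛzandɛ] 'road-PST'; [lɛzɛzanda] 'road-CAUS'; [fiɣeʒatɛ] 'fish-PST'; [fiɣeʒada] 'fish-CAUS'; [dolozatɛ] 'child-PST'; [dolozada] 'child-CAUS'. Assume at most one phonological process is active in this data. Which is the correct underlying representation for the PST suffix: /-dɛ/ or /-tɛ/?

/-tɛ/

The PST suffix surfaces as [-dɛ] and [-tɛ], depending on the final segment of the stem.
By contrast the CAUS suffix keeps its initial [d] throughout — that segment must be underlying.
The PST suffix is therefore /-tɛ/ underlyingly, with post-nasal voicing: voiceless stops become voiced after a nasal.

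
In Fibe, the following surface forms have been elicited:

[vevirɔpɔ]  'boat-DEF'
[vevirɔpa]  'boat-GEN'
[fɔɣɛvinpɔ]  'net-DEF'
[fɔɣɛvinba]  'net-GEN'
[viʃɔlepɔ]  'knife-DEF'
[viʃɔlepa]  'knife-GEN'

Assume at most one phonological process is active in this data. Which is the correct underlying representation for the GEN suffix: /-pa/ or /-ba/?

The GEN morpheme has two allomorphs, [-ba] and [-pa].
By contrast the DEF suffix keeps its initial [p] throughout — that segment must be underlying.
The GEN suffix is therefore /-ba/ underlyingly, with post-vocalic devoicing: voiced stops become voiceless after a vowel.

/-ba/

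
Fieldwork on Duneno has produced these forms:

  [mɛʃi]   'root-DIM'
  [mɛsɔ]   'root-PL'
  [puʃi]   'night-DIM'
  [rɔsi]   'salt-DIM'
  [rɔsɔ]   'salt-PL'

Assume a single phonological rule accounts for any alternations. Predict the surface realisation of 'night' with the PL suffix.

[pusɔ]

The stem for 'root' ends in [ʃ] in [mɛʃi] but [s] in [mɛsɔ].
The stem 'salt' ([rɔsi], [rɔsɔ]) shows [s] unchanged in both environments, so [s] cannot be basic with [ʃ] derived before the DIM suffix.
Therefore /ʃ/ is basic and [s] is derived by depalatalization (palato-alveolar /ʃ/ becomes [s] when no front vowel follows).
The one attested form of 'night', [puʃi], shows underlying /puʃ/. Applying the same rule when no front vowel follows gives [pusɔ].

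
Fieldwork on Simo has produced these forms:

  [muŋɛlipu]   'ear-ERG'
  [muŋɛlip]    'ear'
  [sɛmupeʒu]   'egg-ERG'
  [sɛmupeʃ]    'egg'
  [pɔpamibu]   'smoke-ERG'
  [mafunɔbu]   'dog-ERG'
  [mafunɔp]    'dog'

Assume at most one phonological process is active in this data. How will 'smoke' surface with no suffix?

The root 'dog' surfaces as [mafunɔbu] and [mafunɔp], with a stem-final [b] ~ [p] alternation.
Compare 'ear', with invariant [p] in [muŋɛlipu] and [muŋɛlip]: an analysis with underlying /p/ and a rule producing [b] before the ERG suffix would wrongly predict alternation here too.
So /b/ is underlying, and a rule of word-final obstruent devoicing — voiced obstruents become voiceless word-finally — gives [p].
The one attested form of 'smoke', [pɔpamibu], shows underlying /pɔpamib/. Applying the same rule word-finally gives [pɔpamip].

[pɔpamip]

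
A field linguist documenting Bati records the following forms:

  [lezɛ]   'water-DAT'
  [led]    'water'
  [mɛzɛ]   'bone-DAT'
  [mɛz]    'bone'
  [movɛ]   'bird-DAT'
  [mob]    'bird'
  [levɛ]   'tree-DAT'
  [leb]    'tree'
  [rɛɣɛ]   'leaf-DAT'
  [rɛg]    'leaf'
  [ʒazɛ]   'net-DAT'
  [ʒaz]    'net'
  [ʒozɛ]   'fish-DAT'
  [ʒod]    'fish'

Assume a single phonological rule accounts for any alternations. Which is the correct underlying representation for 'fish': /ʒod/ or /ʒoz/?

/ʒod/

'fish' shows [z] ~ [d] at the end of the stem ([ʒozɛ] vs [ʒod]).
But 'bone' keeps [z] in both environments ([mɛzɛ], [mɛz]), so there is no rule changing /z/ to [d] in isolation.
The underlying segment must be /d/; voiced stops become fricatives between vowels, yielding [z] there.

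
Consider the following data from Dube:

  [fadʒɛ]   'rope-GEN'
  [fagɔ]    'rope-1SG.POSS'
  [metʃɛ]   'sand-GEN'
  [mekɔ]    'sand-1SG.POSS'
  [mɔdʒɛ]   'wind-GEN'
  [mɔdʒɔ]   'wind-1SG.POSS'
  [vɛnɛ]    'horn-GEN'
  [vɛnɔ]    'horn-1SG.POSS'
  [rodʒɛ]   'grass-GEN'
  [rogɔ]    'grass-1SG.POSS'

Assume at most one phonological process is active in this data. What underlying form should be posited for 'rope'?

The stem for 'rope' ends in [dʒ] in [fadʒɛ] but [g] in [fagɔ].
But 'wind' keeps [dʒ] in both environments ([mɔdʒɛ], [mɔdʒɔ]), so there is no rule changing /dʒ/ to [g] before the 1SG.POSS suffix.
So /g/ is underlying, and a rule of palatalization before a front vowel — /k/ and /g/ become palato-alveolar [tʃ] and [dʒ] before a front vowel — gives [dʒ].

/fag/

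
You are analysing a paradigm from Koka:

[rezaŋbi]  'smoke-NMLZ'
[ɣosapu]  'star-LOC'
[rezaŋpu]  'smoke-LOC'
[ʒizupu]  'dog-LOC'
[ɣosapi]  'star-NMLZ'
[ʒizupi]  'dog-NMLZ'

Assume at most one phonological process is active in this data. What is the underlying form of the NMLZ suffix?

/-bi/

The NMLZ morpheme has two allomorphs, [-bi] and [-pi].
The LOC suffix, which begins with [p], is invariant after every stem; so [p] is not altered by any rule here.
The NMLZ suffix is therefore /-bi/ underlyingly, with post-vocalic devoicing: voiced stops become voiceless after a vowel.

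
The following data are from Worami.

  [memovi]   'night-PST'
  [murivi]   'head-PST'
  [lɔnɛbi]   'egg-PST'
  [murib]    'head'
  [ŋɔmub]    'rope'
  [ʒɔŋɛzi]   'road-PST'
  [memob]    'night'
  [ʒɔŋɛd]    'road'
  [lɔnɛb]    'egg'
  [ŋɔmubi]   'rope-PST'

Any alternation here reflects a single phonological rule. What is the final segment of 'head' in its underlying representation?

In [murib] and [murivi] the final segment of 'head' alternates: [b] ~ [v].
If /b/ were underlying and a rule turned it into [v] before the PST suffix, 'rope' would also alternate; but it has [b] in both [ŋɔmub] and [ŋɔmubi].
Therefore /v/ is basic and [b] is derived by word-final hardening (voiced fricatives become stops word-finally).

/v/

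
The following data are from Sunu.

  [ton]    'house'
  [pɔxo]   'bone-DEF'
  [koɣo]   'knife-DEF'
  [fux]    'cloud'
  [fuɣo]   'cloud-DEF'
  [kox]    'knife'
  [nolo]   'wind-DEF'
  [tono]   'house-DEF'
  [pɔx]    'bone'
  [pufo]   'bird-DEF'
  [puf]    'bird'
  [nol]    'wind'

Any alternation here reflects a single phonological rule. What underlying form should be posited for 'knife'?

/koɣ/

'knife' shows [x] ~ [ɣ] at the end of the stem ([kox] vs [koɣo]).
If /x/ were underlying and a rule turned it into [ɣ] before the DEF suffix, 'bone' would also alternate; but it has [x] in both [pɔx] and [pɔxo].
So /ɣ/ is underlying, and a rule of word-final obstruent devoicing — voiced obstruents become voiceless word-finally — gives [x].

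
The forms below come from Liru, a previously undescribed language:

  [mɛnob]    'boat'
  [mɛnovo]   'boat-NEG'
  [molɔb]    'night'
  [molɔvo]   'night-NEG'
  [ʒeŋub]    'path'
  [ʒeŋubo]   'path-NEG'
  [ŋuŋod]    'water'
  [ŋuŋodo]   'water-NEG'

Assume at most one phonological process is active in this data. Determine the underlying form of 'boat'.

/mɛnov/

'boat' shows [b] ~ [v] at the end of the stem ([mɛnob] vs [mɛnovo]).
The stem 'path' ([ʒeŋub], [ʒeŋubo]) shows [b] unchanged in both environments, so [b] cannot be basic with [v] derived before the NEG suffix.
The underlying segment must be /v/; voiced fricatives become stops word-finally, yielding [b] there.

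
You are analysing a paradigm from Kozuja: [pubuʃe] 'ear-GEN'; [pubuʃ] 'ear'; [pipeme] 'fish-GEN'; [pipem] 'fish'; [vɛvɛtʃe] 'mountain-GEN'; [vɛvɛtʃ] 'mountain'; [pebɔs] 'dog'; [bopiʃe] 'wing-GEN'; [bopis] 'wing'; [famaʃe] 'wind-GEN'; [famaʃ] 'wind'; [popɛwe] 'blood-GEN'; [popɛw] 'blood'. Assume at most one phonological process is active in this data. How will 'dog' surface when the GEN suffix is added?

[pebɔʃe]

The stem for 'wing' ends in [ʃ] in [bopiʃe] but [s] in [bopis].
Compare 'ear', with invariant [ʃ] in [pubuʃe] and [pubuʃ]: an analysis with underlying /ʃ/ and a rule producing [s] in isolation would wrongly predict alternation here too.
The alternation reflects palatalization before a front vowel: /s/ becomes palato-alveolar [ʃ] before a front vowel. /s/ is underlying.
From [pebɔs] the stem 'dog' is /pebɔs/; before a front vowel this yields [pebɔʃe].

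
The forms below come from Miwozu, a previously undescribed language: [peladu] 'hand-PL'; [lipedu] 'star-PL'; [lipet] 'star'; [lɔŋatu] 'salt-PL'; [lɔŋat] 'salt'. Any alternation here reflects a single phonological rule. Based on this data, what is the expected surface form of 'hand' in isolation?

The stem for 'star' ends in [d] in [lipedu] but [t] in [lipet].
But 'salt' keeps [t] in both environments ([lɔŋatu], [lɔŋat]), so there is no rule changing /t/ to [d] before the PL suffix.
So /d/ is underlying, and a rule of word-final obstruent devoicing — voiced obstruents become voiceless word-finally — gives [t].
The one attested form of 'hand', [peladu], shows underlying /pelad/. Applying the same rule word-finally gives [pelat].

[pelat]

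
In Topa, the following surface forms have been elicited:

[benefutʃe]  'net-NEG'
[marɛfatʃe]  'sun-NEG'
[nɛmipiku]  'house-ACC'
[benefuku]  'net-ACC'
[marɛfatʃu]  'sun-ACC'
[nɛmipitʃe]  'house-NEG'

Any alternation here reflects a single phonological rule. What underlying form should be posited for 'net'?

/benefuk/

'net' shows [k] ~ [tʃ] at the end of the stem ([benefuku] vs [benefutʃe]).
The stem 'sun' ([marɛfatʃu], [marɛfatʃe]) shows [tʃ] unchanged in both environments, so [tʃ] cannot be basic with [k] derived before the ACC suffix.
The underlying segment must be /k/; /k/ becomes palato-alveolar [tʃ] before a front vowel, yielding [tʃ] there.
The underlying form of 'net' is therefore /benefuk/.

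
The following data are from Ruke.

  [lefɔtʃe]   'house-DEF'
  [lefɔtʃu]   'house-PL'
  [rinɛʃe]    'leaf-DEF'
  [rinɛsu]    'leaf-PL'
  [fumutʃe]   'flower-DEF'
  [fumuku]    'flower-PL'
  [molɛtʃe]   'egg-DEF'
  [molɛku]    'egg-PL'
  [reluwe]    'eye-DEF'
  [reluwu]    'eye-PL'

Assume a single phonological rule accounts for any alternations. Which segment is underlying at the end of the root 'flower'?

The stem for 'flower' ends in [tʃ] in [fumutʃe] but [k] in [fumuku].
But 'house' keeps [tʃ] in both environments ([lefɔtʃe], [lefɔtʃu]), so there is no rule changing /tʃ/ to [k] before the PL suffix.
The underlying segment must be /k/; /k/ and /s/ become palato-alveolar [tʃ] and [ʃ] before a front vowel, yielding [tʃ] there.

/k/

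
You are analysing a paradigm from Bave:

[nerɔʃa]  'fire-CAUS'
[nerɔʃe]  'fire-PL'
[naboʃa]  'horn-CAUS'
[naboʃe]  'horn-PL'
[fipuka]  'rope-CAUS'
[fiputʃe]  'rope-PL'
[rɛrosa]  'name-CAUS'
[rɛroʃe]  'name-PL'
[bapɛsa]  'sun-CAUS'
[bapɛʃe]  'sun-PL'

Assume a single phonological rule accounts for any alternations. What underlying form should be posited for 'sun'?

/bapɛs/

The root 'sun' surfaces as [bapɛsa] and [bapɛʃe], with a stem-final [s] ~ [ʃ] alternation.
Compare 'fire', with invariant [ʃ] in [nerɔʃa] and [nerɔʃe]: an analysis with underlying /ʃ/ and a rule producing [s] before the CAUS suffix would wrongly predict alternation here too.
The alternation reflects palatalization before a front vowel: /k/ and /s/ become palato-alveolar [tʃ] and [ʃ] before a front vowel. /s/ is underlying.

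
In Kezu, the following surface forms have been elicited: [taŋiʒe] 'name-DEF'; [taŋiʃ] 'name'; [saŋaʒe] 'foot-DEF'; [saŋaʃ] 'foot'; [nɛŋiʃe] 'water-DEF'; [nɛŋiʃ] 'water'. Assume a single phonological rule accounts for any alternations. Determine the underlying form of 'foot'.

/saŋaʒ/

The root 'foot' surfaces as [saŋaʒe] and [saŋaʃ], with a stem-final [ʒ] ~ [ʃ] alternation.
Compare 'water', with invariant [ʃ] in [nɛŋiʃe] and [nɛŋiʃ]: an analysis with underlying /ʃ/ and a rule producing [ʒ] before the DEF suffix would wrongly predict alternation here too.
The alternation reflects word-final obstruent devoicing: voiced obstruents become voiceless word-finally. /ʒ/ is underlying.
So 'foot' = /saŋaʒ/.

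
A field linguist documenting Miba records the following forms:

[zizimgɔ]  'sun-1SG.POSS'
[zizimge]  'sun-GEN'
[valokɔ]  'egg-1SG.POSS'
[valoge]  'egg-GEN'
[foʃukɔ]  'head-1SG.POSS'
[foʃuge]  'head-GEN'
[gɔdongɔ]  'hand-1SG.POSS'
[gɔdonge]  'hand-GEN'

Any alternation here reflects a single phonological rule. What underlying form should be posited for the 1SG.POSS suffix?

The 1SG.POSS suffix surfaces as [-gɔ] and [-kɔ], depending on the final segment of the stem.
By contrast the GEN suffix keeps its initial [g] throughout — that segment must be underlying.
So the underlying form is /-kɔ/, and voiceless stops become voiced after a nasal.

/-kɔ/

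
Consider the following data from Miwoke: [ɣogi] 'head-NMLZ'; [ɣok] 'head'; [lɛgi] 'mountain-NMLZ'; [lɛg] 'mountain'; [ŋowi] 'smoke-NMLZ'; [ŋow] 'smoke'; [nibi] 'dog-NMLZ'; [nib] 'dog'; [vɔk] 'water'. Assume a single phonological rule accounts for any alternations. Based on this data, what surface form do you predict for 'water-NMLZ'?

In [ɣogi] and [ɣok] the final segment of 'head' alternates: [g] ~ [k].
If /g/ were underlying and a rule turned it into [k] in isolation, 'mountain' would also alternate; but it has [g] in both [lɛgi] and [lɛg].
The underlying segment must be /k/; voiceless stops become voiced between vowels, yielding [g] there.
The one attested form of 'water', [vɔk], shows underlying /vɔk/. Applying the same rule between vowels gives [vɔgi].

[vɔgi]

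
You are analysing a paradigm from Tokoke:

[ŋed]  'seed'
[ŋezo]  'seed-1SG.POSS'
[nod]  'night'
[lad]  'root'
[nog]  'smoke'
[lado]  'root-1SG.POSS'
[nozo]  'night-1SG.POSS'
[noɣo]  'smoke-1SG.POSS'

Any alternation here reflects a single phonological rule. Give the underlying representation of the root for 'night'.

/noz/

'night' shows [d] ~ [z] at the end of the stem ([nod] vs [nozo]).
If /d/ were underlying and a rule turned it into [z] before the 1SG.POSS suffix, 'root' would also alternate; but it has [d] in both [lad] and [lado].
So /z/ is underlying, and a rule of word-final hardening — voiced fricatives become stops word-finally — gives [d].
The underlying form of 'night' is therefore /noz/.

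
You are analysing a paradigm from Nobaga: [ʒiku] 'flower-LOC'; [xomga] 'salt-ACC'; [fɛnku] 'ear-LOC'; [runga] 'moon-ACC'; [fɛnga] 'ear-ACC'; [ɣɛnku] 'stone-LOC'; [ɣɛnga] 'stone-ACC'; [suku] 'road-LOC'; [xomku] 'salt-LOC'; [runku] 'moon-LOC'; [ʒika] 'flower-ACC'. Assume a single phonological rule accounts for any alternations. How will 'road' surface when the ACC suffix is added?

The ACC morpheme has two allomorphs, [-ga] and [-ka].
By contrast the LOC suffix keeps its initial [k] throughout — that segment must be underlying.
So the underlying form is /-ga/, and voiced stops become voiceless after a vowel.
After 'road', which ends in a vowel, the suffix surfaces as [-ka], giving [suka].

[suka]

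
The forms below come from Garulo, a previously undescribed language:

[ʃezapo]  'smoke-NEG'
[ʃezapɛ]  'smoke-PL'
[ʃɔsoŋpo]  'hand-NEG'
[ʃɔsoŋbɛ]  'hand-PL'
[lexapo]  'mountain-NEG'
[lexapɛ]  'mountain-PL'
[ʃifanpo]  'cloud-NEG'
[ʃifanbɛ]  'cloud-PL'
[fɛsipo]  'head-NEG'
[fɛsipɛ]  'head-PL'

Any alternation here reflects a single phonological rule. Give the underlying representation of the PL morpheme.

The PL suffix surfaces as [-bɛ] and [-pɛ], depending on the final segment of the stem.
By contrast the NEG suffix keeps its initial [p] throughout — that segment must be underlying.
The PL suffix is therefore /-bɛ/ underlyingly, with post-vocalic devoicing: voiced stops become voiceless after a vowel.

/-bɛ/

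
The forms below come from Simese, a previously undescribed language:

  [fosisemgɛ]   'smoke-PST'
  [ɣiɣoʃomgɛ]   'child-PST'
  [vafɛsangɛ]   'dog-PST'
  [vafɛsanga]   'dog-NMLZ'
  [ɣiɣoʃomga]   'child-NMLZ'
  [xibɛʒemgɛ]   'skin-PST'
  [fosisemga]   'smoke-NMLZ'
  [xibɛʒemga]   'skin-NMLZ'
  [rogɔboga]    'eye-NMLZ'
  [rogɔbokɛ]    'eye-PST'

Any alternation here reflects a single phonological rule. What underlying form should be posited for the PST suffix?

/-kɛ/

The PST suffix surfaces as [-gɛ] and [-kɛ], depending on the final segment of the stem.
The NMLZ suffix, which begins with [g], is invariant after every stem; so [g] is not altered by any rule here.
The PST suffix is therefore /-kɛ/ underlyingly, with post-nasal voicing: voiceless stops become voiced after a nasal.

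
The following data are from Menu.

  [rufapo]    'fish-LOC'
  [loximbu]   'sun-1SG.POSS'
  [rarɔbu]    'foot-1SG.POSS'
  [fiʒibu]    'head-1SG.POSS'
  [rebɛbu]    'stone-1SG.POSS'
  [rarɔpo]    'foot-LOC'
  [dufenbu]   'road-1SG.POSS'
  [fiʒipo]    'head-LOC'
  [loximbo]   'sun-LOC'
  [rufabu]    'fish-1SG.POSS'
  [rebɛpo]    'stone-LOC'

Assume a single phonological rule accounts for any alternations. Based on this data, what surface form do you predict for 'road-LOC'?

The LOC morpheme has two allomorphs, [-bo] and [-po].
By contrast the 1SG.POSS suffix keeps its initial [b] throughout — that segment must be underlying.
So the underlying form is /-po/, and voiceless stops become voiced after a nasal.
After 'road', which ends in a nasal, the suffix surfaces as [-bo], giving [dufenbo].

[dufenbo]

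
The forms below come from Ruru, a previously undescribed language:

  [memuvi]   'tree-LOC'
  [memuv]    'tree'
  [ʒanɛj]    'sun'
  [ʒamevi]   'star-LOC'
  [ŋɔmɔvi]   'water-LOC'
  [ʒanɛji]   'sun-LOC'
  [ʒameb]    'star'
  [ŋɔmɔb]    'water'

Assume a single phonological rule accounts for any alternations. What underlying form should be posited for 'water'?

/ŋɔmɔb/

The root 'water' surfaces as [ŋɔmɔb] and [ŋɔmɔvi], with a stem-final [b] ~ [v] alternation.
Compare 'tree', with invariant [v] in [memuv] and [memuvi]: an analysis with underlying /v/ and a rule producing [b] in isolation would wrongly predict alternation here too.
Therefore /b/ is basic and [v] is derived by intervocalic spirantization (voiced stops become fricatives between vowels).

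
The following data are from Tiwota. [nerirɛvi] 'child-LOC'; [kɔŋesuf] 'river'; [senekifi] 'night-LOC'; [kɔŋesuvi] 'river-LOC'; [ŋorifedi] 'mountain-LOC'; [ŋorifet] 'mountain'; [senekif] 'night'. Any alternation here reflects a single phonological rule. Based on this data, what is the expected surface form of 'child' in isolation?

[nerirɛf]

'river' shows [v] ~ [f] at the end of the stem ([kɔŋesuvi] vs [kɔŋesuf]).
Compare 'night', with invariant [f] in [senekifi] and [senekif]: an analysis with underlying /f/ and a rule producing [v] before the LOC suffix would wrongly predict alternation here too.
The alternation reflects word-final obstruent devoicing: voiced obstruents become voiceless word-finally. /v/ is underlying.
The one attested form of 'child', [nerirɛvi], shows underlying /nerirɛv/. Applying the same rule word-finally gives [nerirɛf].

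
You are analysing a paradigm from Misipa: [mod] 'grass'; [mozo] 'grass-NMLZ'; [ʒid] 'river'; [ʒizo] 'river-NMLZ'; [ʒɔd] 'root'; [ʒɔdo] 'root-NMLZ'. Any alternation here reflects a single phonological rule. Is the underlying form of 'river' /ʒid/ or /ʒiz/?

/ʒiz/

The root 'river' surfaces as [ʒid] and [ʒizo], with a stem-final [d] ~ [z] alternation.
If /d/ were underlying and a rule turned it into [z] before the NMLZ suffix, 'root' would also alternate; but it has [d] in both [ʒɔd] and [ʒɔdo].
So /z/ is underlying, and a rule of word-final hardening — voiced fricatives become stops word-finally — gives [d].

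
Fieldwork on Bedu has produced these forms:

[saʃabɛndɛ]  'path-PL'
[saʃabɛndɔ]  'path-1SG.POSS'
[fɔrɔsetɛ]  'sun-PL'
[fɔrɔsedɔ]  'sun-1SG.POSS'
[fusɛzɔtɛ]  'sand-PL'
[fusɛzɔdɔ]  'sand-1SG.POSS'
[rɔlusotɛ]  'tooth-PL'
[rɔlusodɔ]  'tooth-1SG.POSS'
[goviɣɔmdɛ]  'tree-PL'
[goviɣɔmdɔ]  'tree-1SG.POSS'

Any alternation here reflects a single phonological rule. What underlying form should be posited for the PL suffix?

/-tɛ/

The PL morpheme has two allomorphs, [-dɛ] and [-tɛ].
The 1SG.POSS suffix, which begins with [d], is invariant after every stem; so [d] is not altered by any rule here.
The PL suffix is therefore /-tɛ/ underlyingly, with post-nasal voicing: voiceless stops become voiced after a nasal.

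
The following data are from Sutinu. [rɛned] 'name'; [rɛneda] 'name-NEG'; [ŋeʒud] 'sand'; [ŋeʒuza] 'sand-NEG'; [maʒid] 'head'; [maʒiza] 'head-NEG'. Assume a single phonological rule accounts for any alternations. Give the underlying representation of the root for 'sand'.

/ŋeʒuz/

The root 'sand' surfaces as [ŋeʒud] and [ŋeʒuza], with a stem-final [d] ~ [z] alternation.
The stem 'name' ([rɛned], [rɛneda]) shows [d] unchanged in both environments, so [d] cannot be basic with [z] derived before the NEG suffix.
The underlying segment must be /z/; voiced fricatives become stops word-finally, yielding [d] there.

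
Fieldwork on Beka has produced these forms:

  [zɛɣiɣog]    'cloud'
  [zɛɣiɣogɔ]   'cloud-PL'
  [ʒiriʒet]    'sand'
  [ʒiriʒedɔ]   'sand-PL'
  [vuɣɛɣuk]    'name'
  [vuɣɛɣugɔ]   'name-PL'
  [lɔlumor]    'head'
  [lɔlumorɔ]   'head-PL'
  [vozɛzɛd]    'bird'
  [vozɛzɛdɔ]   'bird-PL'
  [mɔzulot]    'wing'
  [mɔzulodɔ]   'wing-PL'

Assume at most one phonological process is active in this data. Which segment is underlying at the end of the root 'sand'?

'sand' shows [t] ~ [d] at the end of the stem ([ʒiriʒet] vs [ʒiriʒedɔ]).
If /d/ were underlying and a rule turned it into [t] in isolation, 'bird' would also alternate; but it has [d] in both [vozɛzɛd] and [vozɛzɛdɔ].
The alternation reflects intervocalic voicing: voiceless stops become voiced between vowels. /t/ is underlying.

/t/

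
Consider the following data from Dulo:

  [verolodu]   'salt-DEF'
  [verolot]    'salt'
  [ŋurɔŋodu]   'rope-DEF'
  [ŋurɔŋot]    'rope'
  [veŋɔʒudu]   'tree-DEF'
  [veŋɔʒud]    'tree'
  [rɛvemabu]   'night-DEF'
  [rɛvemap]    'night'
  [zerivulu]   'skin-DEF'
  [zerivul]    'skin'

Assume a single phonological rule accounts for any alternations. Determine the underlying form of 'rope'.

/ŋurɔŋot/

The root 'rope' surfaces as [ŋurɔŋodu] and [ŋurɔŋot], with a stem-final [d] ~ [t] alternation.
Compare 'tree', with invariant [d] in [veŋɔʒudu] and [veŋɔʒud]: an analysis with underlying /d/ and a rule producing [t] in isolation would wrongly predict alternation here too.
The underlying segment must be /t/; voiceless stops become voiced between vowels, yielding [d] there.
The underlying form of 'rope' is therefore /ŋurɔŋot/.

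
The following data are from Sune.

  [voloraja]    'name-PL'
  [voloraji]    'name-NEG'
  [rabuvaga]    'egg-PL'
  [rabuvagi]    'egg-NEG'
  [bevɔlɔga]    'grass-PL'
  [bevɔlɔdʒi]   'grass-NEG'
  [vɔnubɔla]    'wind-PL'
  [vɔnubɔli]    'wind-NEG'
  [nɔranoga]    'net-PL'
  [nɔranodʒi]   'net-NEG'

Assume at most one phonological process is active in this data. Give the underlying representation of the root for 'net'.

/nɔranodʒ/

'net' shows [g] ~ [dʒ] at the end of the stem ([nɔranoga] vs [nɔranodʒi]).
If /g/ were underlying and a rule turned it into [dʒ] before the NEG suffix, 'egg' would also alternate; but it has [g] in both [rabuvaga] and [rabuvagi].
The alternation reflects depalatalization: palato-alveolar /dʒ/ becomes [g] when no front vowel follows. /dʒ/ is underlying.
The underlying form of 'net' is therefore /nɔranodʒ/.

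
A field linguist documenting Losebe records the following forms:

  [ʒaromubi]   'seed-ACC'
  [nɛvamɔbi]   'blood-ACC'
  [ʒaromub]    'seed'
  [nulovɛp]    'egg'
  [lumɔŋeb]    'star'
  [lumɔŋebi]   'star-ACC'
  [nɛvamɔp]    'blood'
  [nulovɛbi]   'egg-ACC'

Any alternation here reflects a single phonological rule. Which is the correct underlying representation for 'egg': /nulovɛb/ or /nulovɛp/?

/nulovɛp/

'egg' shows [b] ~ [p] at the end of the stem ([nulovɛbi] vs [nulovɛp]).
But 'star' keeps [b] in both environments ([lumɔŋebi], [lumɔŋeb]), so there is no rule changing /b/ to [p] in isolation.
Therefore /p/ is basic and [b] is derived by intervocalic voicing (voiceless stops become voiced between vowels).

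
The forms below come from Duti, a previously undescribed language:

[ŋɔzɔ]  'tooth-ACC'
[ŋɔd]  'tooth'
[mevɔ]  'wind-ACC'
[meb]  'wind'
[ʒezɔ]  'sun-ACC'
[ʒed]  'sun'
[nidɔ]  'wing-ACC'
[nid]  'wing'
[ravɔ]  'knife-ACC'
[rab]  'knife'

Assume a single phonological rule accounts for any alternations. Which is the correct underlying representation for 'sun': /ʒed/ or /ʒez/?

/ʒez/

The stem for 'sun' ends in [z] in [ʒezɔ] but [d] in [ʒed].
Compare 'wing', with invariant [d] in [nidɔ] and [nid]: an analysis with underlying /d/ and a rule producing [z] before the ACC suffix would wrongly predict alternation here too.
Therefore /z/ is basic and [d] is derived by word-final hardening (voiced fricatives become stops word-finally).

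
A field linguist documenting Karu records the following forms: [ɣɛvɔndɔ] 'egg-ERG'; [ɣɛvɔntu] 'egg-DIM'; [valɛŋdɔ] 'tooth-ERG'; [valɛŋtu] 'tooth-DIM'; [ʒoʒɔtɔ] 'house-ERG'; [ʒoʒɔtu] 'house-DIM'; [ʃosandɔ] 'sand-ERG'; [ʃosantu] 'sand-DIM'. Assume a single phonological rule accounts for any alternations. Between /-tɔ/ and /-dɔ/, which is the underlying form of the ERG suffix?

/-dɔ/

The ERG morpheme has two allomorphs, [-dɔ] and [-tɔ].
By contrast the DIM suffix keeps its initial [t] throughout — that segment must be underlying.
So the underlying form is /-dɔ/, and voiced stops become voiceless after a vowel.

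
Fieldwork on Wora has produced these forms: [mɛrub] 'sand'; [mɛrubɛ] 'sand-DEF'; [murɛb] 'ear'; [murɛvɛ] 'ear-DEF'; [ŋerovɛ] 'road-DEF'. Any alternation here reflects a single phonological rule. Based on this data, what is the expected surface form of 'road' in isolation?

The root 'ear' surfaces as [murɛb] and [murɛvɛ], with a stem-final [b] ~ [v] alternation.
If /b/ were underlying and a rule turned it into [v] before the DEF suffix, 'sand' would also alternate; but it has [b] in both [mɛrub] and [mɛrubɛ].
So /v/ is underlying, and a rule of word-final hardening — voiced fricatives become stops word-finally — gives [b].
From [ŋerovɛ] the stem 'road' is /ŋerov/; word-finally this yields [ŋerob].

[ŋerob]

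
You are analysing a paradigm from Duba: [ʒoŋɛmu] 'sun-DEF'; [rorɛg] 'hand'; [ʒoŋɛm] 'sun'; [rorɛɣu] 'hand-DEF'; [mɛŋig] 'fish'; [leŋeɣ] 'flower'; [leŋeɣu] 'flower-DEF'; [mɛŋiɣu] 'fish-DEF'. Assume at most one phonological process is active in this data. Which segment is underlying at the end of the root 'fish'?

/g/

'fish' shows [g] ~ [ɣ] at the end of the stem ([mɛŋig] vs [mɛŋiɣu]).
Compare 'flower', with invariant [ɣ] in [leŋeɣ] and [leŋeɣu]: an analysis with underlying /ɣ/ and a rule producing [g] in isolation would wrongly predict alternation here too.
Therefore /g/ is basic and [ɣ] is derived by intervocalic spirantization (voiced stops become fricatives between vowels).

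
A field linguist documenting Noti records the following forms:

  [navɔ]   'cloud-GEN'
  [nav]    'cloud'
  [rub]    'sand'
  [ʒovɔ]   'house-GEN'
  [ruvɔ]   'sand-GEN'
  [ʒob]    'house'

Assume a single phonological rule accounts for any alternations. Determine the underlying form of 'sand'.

The root 'sand' surfaces as [rub] and [ruvɔ], with a stem-final [b] ~ [v] alternation.
Compare 'cloud', with invariant [v] in [nav] and [navɔ]: an analysis with underlying /v/ and a rule producing [b] in isolation would wrongly predict alternation here too.
So /b/ is underlying, and a rule of intervocalic spirantization — voiced stops become fricatives between vowels — gives [v].
Hence 'sand' is /rub/ underlyingly.

/rub/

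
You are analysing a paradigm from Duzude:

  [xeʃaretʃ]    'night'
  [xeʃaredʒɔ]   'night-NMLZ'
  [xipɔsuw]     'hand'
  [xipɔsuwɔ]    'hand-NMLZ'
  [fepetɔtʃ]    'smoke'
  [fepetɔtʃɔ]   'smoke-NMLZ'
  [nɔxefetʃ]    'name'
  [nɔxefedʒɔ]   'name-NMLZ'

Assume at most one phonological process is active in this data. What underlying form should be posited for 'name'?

The stem for 'name' ends in [tʃ] in [nɔxefetʃ] but [dʒ] in [nɔxefedʒɔ].
If /tʃ/ were underlying and a rule turned it into [dʒ] before the NMLZ suffix, 'smoke' would also alternate; but it has [tʃ] in both [fepetɔtʃ] and [fepetɔtʃɔ].
So /dʒ/ is underlying, and a rule of word-final obstruent devoicing — voiced obstruents become voiceless word-finally — gives [tʃ].
The underlying form of 'name' is therefore /nɔxefedʒ/.

/nɔxefedʒ/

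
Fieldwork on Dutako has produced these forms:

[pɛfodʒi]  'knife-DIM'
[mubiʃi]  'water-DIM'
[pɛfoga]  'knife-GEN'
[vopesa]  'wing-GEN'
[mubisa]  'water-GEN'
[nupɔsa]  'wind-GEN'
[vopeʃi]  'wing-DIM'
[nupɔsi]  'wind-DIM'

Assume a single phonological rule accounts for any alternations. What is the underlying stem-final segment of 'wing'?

'wing' shows [s] ~ [ʃ] at the end of the stem ([vopesa] vs [vopeʃi]).
But 'wind' keeps [s] in both environments ([nupɔsa], [nupɔsi]), so there is no rule changing /s/ to [ʃ] before the DIM suffix.
Therefore /ʃ/ is basic and [s] is derived by depalatalization (palato-alveolar /dʒ/ and /ʃ/ become [g] and [s] when no front vowel follows).

/ʃ/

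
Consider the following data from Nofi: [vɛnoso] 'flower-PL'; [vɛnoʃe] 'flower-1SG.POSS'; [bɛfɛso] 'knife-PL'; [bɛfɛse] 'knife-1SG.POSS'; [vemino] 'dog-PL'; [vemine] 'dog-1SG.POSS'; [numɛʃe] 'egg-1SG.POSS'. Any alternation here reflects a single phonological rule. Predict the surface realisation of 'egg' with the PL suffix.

[numɛso]

'flower' shows [s] ~ [ʃ] at the end of the stem ([vɛnoso] vs [vɛnoʃe]).
But 'knife' keeps [s] in both environments ([bɛfɛso], [bɛfɛse]), so there is no rule changing /s/ to [ʃ] before the 1SG.POSS suffix.
The alternation reflects depalatalization: palato-alveolar /ʃ/ becomes [s] when no front vowel follows. /ʃ/ is underlying.
From [numɛʃe] the stem 'egg' is /numɛʃ/; when no front vowel follows this yields [numɛso].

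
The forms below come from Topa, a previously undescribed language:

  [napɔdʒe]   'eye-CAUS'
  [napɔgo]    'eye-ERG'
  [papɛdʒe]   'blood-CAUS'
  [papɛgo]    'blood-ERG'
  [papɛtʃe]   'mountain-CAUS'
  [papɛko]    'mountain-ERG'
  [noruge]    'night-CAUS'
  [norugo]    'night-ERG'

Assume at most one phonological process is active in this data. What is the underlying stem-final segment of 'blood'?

/dʒ/

In [papɛdʒe] and [papɛgo] the final segment of 'blood' alternates: [dʒ] ~ [g].
Compare 'night', with invariant [g] in [noruge] and [norugo]: an analysis with underlying /g/ and a rule producing [dʒ] before the CAUS suffix would wrongly predict alternation here too.
The alternation reflects depalatalization: palato-alveolar /tʃ/ and /dʒ/ become [k] and [g] when no front vowel follows. /dʒ/ is underlying.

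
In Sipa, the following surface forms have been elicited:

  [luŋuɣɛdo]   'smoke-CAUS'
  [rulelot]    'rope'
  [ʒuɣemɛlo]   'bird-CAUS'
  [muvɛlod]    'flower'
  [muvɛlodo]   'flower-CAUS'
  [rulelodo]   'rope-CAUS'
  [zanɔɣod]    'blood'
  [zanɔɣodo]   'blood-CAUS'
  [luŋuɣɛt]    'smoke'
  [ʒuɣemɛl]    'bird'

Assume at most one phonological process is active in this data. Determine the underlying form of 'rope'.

/rulelot/

The stem for 'rope' ends in [t] in [rulelot] but [d] in [rulelodo].
If /d/ were underlying and a rule turned it into [t] in isolation, 'blood' would also alternate; but it has [d] in both [zanɔɣod] and [zanɔɣodo].
Therefore /t/ is basic and [d] is derived by intervocalic voicing (voiceless stops become voiced between vowels).
The underlying form of 'rope' is therefore /rulelot/.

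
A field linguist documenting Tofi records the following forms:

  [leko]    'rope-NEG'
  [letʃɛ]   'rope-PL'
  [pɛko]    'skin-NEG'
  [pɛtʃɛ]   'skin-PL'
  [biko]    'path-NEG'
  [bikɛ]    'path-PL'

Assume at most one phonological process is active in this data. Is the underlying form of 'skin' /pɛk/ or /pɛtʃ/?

In [pɛko] and [pɛtʃɛ] the final segment of 'skin' alternates: [k] ~ [tʃ].
But 'path' keeps [k] in both environments ([biko], [bikɛ]), so there is no rule changing /k/ to [tʃ] before the PL suffix.
Therefore /tʃ/ is basic and [k] is derived by depalatalization (palato-alveolar /tʃ/ becomes [k] when no front vowel follows).

/pɛtʃ/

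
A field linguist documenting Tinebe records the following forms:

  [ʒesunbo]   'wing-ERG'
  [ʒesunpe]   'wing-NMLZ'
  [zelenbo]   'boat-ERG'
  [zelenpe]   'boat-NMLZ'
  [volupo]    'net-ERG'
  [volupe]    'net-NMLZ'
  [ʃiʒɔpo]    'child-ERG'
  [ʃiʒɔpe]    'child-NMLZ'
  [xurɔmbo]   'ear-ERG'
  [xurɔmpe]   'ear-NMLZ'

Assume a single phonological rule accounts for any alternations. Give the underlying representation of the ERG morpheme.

The ERG suffix surfaces as [-bo] and [-po], depending on the final segment of the stem.
The NMLZ suffix, which begins with [p], is invariant after every stem; so [p] is not altered by any rule here.
The ERG suffix is therefore /-bo/ underlyingly, with post-vocalic devoicing: voiced stops become voiceless after a vowel.

/-bo/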